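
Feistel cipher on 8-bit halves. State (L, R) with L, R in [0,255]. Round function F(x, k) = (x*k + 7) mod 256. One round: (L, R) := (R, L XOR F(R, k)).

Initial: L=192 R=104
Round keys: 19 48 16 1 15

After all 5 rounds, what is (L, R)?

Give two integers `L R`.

Answer: 48 95

Derivation:
Round 1 (k=19): L=104 R=127
Round 2 (k=48): L=127 R=191
Round 3 (k=16): L=191 R=136
Round 4 (k=1): L=136 R=48
Round 5 (k=15): L=48 R=95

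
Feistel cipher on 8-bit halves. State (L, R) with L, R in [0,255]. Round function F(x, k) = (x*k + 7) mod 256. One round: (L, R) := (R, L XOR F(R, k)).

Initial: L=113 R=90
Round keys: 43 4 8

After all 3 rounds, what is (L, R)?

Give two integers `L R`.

Answer: 13 59

Derivation:
Round 1 (k=43): L=90 R=84
Round 2 (k=4): L=84 R=13
Round 3 (k=8): L=13 R=59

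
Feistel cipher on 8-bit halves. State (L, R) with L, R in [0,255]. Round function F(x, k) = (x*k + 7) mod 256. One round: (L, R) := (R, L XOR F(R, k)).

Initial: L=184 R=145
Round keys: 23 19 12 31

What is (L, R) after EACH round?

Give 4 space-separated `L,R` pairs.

Round 1 (k=23): L=145 R=182
Round 2 (k=19): L=182 R=24
Round 3 (k=12): L=24 R=145
Round 4 (k=31): L=145 R=142

Answer: 145,182 182,24 24,145 145,142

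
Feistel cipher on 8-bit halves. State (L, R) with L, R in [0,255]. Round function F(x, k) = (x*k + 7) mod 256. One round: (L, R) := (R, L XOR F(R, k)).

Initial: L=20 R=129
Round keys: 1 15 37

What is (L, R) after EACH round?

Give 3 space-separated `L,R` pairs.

Round 1 (k=1): L=129 R=156
Round 2 (k=15): L=156 R=170
Round 3 (k=37): L=170 R=5

Answer: 129,156 156,170 170,5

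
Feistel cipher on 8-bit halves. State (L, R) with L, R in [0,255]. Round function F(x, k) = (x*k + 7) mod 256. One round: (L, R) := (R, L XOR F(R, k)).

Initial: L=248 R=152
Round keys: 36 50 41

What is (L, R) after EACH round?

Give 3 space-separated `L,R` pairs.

Answer: 152,159 159,141 141,3

Derivation:
Round 1 (k=36): L=152 R=159
Round 2 (k=50): L=159 R=141
Round 3 (k=41): L=141 R=3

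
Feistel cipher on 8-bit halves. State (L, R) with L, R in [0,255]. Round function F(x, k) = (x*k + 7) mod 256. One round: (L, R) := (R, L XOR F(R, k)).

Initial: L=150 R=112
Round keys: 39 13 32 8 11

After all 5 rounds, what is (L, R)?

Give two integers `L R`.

Answer: 211 30

Derivation:
Round 1 (k=39): L=112 R=129
Round 2 (k=13): L=129 R=228
Round 3 (k=32): L=228 R=6
Round 4 (k=8): L=6 R=211
Round 5 (k=11): L=211 R=30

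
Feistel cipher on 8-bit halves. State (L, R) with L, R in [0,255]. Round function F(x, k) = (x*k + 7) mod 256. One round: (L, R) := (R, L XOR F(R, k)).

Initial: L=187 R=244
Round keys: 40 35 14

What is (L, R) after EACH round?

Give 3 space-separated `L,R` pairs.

Round 1 (k=40): L=244 R=156
Round 2 (k=35): L=156 R=175
Round 3 (k=14): L=175 R=5

Answer: 244,156 156,175 175,5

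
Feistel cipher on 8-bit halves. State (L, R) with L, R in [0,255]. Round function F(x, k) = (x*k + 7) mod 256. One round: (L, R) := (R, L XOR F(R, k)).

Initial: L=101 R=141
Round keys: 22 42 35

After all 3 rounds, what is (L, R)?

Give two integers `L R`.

Round 1 (k=22): L=141 R=64
Round 2 (k=42): L=64 R=10
Round 3 (k=35): L=10 R=37

Answer: 10 37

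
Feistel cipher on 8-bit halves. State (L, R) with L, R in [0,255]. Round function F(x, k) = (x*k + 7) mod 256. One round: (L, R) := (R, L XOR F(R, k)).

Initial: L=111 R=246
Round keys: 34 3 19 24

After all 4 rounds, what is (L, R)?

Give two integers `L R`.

Answer: 194 90

Derivation:
Round 1 (k=34): L=246 R=220
Round 2 (k=3): L=220 R=109
Round 3 (k=19): L=109 R=194
Round 4 (k=24): L=194 R=90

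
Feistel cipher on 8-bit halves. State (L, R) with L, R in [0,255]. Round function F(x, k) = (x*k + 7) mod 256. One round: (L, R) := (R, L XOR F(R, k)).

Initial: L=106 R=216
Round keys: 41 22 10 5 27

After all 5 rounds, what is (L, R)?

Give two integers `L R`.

Round 1 (k=41): L=216 R=245
Round 2 (k=22): L=245 R=205
Round 3 (k=10): L=205 R=252
Round 4 (k=5): L=252 R=62
Round 5 (k=27): L=62 R=109

Answer: 62 109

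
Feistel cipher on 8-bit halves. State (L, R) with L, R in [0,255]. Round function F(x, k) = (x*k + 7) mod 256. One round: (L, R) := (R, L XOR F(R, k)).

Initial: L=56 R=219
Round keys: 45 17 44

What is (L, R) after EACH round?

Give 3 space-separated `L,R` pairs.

Round 1 (k=45): L=219 R=190
Round 2 (k=17): L=190 R=126
Round 3 (k=44): L=126 R=17

Answer: 219,190 190,126 126,17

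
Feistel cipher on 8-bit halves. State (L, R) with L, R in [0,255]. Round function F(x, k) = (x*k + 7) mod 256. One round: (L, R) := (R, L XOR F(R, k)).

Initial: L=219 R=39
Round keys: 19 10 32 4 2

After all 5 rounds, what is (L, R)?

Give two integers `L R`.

Round 1 (k=19): L=39 R=55
Round 2 (k=10): L=55 R=10
Round 3 (k=32): L=10 R=112
Round 4 (k=4): L=112 R=205
Round 5 (k=2): L=205 R=209

Answer: 205 209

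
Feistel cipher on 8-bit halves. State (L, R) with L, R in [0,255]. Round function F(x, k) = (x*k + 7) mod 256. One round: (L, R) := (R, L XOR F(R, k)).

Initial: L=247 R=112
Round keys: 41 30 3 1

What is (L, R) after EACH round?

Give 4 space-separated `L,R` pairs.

Answer: 112,0 0,119 119,108 108,4

Derivation:
Round 1 (k=41): L=112 R=0
Round 2 (k=30): L=0 R=119
Round 3 (k=3): L=119 R=108
Round 4 (k=1): L=108 R=4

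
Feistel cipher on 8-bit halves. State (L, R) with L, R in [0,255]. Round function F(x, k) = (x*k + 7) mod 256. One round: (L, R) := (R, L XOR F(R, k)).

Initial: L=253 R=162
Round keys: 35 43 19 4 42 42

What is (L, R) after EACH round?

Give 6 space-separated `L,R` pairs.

Round 1 (k=35): L=162 R=208
Round 2 (k=43): L=208 R=85
Round 3 (k=19): L=85 R=134
Round 4 (k=4): L=134 R=74
Round 5 (k=42): L=74 R=173
Round 6 (k=42): L=173 R=35

Answer: 162,208 208,85 85,134 134,74 74,173 173,35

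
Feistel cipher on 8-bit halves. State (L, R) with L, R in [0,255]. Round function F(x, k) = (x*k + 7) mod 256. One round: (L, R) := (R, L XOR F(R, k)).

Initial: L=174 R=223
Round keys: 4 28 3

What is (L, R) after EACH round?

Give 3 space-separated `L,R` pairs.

Round 1 (k=4): L=223 R=45
Round 2 (k=28): L=45 R=44
Round 3 (k=3): L=44 R=166

Answer: 223,45 45,44 44,166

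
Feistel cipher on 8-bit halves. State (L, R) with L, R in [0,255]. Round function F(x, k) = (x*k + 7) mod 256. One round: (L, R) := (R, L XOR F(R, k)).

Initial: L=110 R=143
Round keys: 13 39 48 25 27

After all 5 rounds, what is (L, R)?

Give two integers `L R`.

Answer: 190 114

Derivation:
Round 1 (k=13): L=143 R=36
Round 2 (k=39): L=36 R=12
Round 3 (k=48): L=12 R=99
Round 4 (k=25): L=99 R=190
Round 5 (k=27): L=190 R=114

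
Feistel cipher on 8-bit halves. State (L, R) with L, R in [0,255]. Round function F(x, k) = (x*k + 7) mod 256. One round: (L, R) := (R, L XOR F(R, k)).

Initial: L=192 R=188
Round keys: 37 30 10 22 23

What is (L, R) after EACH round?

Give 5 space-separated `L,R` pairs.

Round 1 (k=37): L=188 R=243
Round 2 (k=30): L=243 R=61
Round 3 (k=10): L=61 R=154
Round 4 (k=22): L=154 R=126
Round 5 (k=23): L=126 R=195

Answer: 188,243 243,61 61,154 154,126 126,195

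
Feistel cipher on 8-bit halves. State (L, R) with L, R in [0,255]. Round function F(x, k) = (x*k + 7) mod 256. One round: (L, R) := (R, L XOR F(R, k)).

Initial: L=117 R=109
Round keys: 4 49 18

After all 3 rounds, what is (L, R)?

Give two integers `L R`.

Round 1 (k=4): L=109 R=206
Round 2 (k=49): L=206 R=24
Round 3 (k=18): L=24 R=121

Answer: 24 121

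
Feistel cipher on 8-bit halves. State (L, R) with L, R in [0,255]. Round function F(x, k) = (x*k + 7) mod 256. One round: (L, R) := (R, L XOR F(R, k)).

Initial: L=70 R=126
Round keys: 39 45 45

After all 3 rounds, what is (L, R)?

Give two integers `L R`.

Answer: 36 36

Derivation:
Round 1 (k=39): L=126 R=127
Round 2 (k=45): L=127 R=36
Round 3 (k=45): L=36 R=36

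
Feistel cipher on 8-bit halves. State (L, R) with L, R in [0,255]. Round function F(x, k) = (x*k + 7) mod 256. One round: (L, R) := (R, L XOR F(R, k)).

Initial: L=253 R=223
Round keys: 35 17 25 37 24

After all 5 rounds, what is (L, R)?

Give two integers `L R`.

Answer: 133 56

Derivation:
Round 1 (k=35): L=223 R=121
Round 2 (k=17): L=121 R=207
Round 3 (k=25): L=207 R=71
Round 4 (k=37): L=71 R=133
Round 5 (k=24): L=133 R=56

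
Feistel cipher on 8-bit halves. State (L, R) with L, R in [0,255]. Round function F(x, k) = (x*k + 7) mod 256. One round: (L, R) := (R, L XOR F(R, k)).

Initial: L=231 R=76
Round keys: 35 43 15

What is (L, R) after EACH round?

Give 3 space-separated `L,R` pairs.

Round 1 (k=35): L=76 R=140
Round 2 (k=43): L=140 R=199
Round 3 (k=15): L=199 R=60

Answer: 76,140 140,199 199,60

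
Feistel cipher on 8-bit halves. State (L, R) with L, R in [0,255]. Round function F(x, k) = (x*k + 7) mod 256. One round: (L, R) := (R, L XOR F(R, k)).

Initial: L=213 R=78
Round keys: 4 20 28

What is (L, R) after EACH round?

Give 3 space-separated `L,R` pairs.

Answer: 78,234 234,1 1,201

Derivation:
Round 1 (k=4): L=78 R=234
Round 2 (k=20): L=234 R=1
Round 3 (k=28): L=1 R=201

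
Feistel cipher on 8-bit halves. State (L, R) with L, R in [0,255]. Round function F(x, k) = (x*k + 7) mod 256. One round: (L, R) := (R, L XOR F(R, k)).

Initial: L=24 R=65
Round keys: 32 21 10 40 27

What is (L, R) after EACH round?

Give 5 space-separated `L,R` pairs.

Round 1 (k=32): L=65 R=63
Round 2 (k=21): L=63 R=115
Round 3 (k=10): L=115 R=186
Round 4 (k=40): L=186 R=100
Round 5 (k=27): L=100 R=41

Answer: 65,63 63,115 115,186 186,100 100,41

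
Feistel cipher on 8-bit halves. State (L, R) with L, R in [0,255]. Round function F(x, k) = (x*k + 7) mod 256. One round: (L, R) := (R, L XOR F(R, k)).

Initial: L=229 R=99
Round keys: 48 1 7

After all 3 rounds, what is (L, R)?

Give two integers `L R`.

Answer: 26 207

Derivation:
Round 1 (k=48): L=99 R=114
Round 2 (k=1): L=114 R=26
Round 3 (k=7): L=26 R=207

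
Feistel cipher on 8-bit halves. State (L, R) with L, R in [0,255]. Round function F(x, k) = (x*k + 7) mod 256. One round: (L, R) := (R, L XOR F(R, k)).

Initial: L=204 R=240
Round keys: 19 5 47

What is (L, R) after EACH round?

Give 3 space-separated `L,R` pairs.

Round 1 (k=19): L=240 R=27
Round 2 (k=5): L=27 R=126
Round 3 (k=47): L=126 R=50

Answer: 240,27 27,126 126,50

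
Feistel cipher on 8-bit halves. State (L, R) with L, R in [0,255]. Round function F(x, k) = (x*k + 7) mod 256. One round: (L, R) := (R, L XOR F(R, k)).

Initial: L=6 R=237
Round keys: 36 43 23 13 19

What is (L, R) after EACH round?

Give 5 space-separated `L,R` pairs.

Answer: 237,93 93,75 75,153 153,135 135,149

Derivation:
Round 1 (k=36): L=237 R=93
Round 2 (k=43): L=93 R=75
Round 3 (k=23): L=75 R=153
Round 4 (k=13): L=153 R=135
Round 5 (k=19): L=135 R=149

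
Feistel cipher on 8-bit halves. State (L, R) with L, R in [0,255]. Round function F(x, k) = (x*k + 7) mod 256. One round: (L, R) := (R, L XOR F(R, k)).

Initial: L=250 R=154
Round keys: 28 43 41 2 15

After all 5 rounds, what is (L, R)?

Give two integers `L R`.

Answer: 71 94

Derivation:
Round 1 (k=28): L=154 R=37
Round 2 (k=43): L=37 R=164
Round 3 (k=41): L=164 R=110
Round 4 (k=2): L=110 R=71
Round 5 (k=15): L=71 R=94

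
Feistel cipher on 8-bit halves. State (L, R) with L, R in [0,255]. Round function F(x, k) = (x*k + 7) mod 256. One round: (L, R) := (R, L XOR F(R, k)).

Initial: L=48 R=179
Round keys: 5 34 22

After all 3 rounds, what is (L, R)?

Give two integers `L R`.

Answer: 128 177

Derivation:
Round 1 (k=5): L=179 R=182
Round 2 (k=34): L=182 R=128
Round 3 (k=22): L=128 R=177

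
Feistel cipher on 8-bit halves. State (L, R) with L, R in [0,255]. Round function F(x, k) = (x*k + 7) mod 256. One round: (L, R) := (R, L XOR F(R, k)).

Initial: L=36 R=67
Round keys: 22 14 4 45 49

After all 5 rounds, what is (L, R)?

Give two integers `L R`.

Answer: 143 116

Derivation:
Round 1 (k=22): L=67 R=237
Round 2 (k=14): L=237 R=190
Round 3 (k=4): L=190 R=18
Round 4 (k=45): L=18 R=143
Round 5 (k=49): L=143 R=116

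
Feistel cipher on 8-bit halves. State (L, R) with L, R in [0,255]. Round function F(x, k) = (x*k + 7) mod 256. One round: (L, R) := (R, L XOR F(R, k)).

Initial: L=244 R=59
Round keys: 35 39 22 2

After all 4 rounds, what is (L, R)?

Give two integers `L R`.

Round 1 (k=35): L=59 R=236
Round 2 (k=39): L=236 R=192
Round 3 (k=22): L=192 R=107
Round 4 (k=2): L=107 R=29

Answer: 107 29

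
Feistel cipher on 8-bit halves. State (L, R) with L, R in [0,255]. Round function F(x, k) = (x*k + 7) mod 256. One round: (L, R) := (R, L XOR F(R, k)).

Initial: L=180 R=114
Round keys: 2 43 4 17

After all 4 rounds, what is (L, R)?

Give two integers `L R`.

Answer: 96 233

Derivation:
Round 1 (k=2): L=114 R=95
Round 2 (k=43): L=95 R=142
Round 3 (k=4): L=142 R=96
Round 4 (k=17): L=96 R=233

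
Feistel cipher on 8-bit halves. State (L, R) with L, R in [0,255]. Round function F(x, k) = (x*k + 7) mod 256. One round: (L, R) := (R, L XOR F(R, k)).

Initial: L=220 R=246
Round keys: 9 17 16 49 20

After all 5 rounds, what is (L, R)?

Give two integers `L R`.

Round 1 (k=9): L=246 R=113
Round 2 (k=17): L=113 R=126
Round 3 (k=16): L=126 R=150
Round 4 (k=49): L=150 R=195
Round 5 (k=20): L=195 R=213

Answer: 195 213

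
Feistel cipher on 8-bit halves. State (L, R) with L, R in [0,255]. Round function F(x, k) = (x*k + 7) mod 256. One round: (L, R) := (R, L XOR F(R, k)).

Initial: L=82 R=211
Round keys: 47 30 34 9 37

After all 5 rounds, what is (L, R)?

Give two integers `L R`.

Round 1 (k=47): L=211 R=150
Round 2 (k=30): L=150 R=72
Round 3 (k=34): L=72 R=1
Round 4 (k=9): L=1 R=88
Round 5 (k=37): L=88 R=190

Answer: 88 190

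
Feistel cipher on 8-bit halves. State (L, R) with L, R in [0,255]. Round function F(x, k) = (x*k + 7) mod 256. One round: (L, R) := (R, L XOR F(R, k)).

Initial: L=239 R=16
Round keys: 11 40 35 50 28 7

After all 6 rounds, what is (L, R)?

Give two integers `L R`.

Round 1 (k=11): L=16 R=88
Round 2 (k=40): L=88 R=215
Round 3 (k=35): L=215 R=52
Round 4 (k=50): L=52 R=248
Round 5 (k=28): L=248 R=19
Round 6 (k=7): L=19 R=116

Answer: 19 116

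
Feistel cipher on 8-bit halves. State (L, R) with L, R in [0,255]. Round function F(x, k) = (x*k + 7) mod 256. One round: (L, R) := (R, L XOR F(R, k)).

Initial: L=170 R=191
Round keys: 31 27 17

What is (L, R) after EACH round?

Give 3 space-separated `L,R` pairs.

Answer: 191,130 130,2 2,171

Derivation:
Round 1 (k=31): L=191 R=130
Round 2 (k=27): L=130 R=2
Round 3 (k=17): L=2 R=171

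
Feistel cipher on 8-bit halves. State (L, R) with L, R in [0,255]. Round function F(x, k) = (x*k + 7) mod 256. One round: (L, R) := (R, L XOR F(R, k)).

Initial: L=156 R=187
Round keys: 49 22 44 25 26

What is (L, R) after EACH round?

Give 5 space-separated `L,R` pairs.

Round 1 (k=49): L=187 R=78
Round 2 (k=22): L=78 R=0
Round 3 (k=44): L=0 R=73
Round 4 (k=25): L=73 R=40
Round 5 (k=26): L=40 R=94

Answer: 187,78 78,0 0,73 73,40 40,94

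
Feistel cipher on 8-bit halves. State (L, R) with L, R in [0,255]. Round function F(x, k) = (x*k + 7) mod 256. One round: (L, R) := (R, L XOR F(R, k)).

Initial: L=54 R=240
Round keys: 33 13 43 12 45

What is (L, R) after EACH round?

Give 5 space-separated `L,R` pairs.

Round 1 (k=33): L=240 R=193
Round 2 (k=13): L=193 R=36
Round 3 (k=43): L=36 R=210
Round 4 (k=12): L=210 R=251
Round 5 (k=45): L=251 R=244

Answer: 240,193 193,36 36,210 210,251 251,244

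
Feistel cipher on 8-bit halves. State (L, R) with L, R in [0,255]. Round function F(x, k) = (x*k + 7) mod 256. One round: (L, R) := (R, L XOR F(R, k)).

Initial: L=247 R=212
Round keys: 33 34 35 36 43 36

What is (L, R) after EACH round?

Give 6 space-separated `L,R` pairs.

Answer: 212,172 172,11 11,36 36,28 28,159 159,127

Derivation:
Round 1 (k=33): L=212 R=172
Round 2 (k=34): L=172 R=11
Round 3 (k=35): L=11 R=36
Round 4 (k=36): L=36 R=28
Round 5 (k=43): L=28 R=159
Round 6 (k=36): L=159 R=127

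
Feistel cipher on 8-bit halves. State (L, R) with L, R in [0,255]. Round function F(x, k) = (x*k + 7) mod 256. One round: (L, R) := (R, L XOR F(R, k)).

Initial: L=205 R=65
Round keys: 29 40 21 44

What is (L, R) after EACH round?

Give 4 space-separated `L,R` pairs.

Round 1 (k=29): L=65 R=169
Round 2 (k=40): L=169 R=46
Round 3 (k=21): L=46 R=100
Round 4 (k=44): L=100 R=25

Answer: 65,169 169,46 46,100 100,25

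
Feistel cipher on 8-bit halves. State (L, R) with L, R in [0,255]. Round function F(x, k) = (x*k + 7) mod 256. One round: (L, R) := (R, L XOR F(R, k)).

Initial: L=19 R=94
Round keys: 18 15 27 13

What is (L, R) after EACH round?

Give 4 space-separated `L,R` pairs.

Answer: 94,176 176,9 9,74 74,192

Derivation:
Round 1 (k=18): L=94 R=176
Round 2 (k=15): L=176 R=9
Round 3 (k=27): L=9 R=74
Round 4 (k=13): L=74 R=192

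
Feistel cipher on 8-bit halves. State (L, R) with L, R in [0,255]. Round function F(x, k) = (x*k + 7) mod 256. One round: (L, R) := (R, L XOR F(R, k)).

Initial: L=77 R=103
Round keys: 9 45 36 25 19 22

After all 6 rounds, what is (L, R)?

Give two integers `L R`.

Round 1 (k=9): L=103 R=235
Round 2 (k=45): L=235 R=49
Round 3 (k=36): L=49 R=0
Round 4 (k=25): L=0 R=54
Round 5 (k=19): L=54 R=9
Round 6 (k=22): L=9 R=251

Answer: 9 251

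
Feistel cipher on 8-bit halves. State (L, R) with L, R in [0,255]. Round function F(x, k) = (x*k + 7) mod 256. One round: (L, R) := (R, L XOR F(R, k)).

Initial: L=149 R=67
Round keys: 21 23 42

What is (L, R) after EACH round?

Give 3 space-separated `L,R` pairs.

Answer: 67,19 19,255 255,206

Derivation:
Round 1 (k=21): L=67 R=19
Round 2 (k=23): L=19 R=255
Round 3 (k=42): L=255 R=206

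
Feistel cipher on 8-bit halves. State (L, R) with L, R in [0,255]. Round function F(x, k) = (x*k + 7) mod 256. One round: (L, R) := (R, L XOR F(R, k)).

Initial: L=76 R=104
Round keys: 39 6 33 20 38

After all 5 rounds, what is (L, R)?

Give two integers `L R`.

Round 1 (k=39): L=104 R=147
Round 2 (k=6): L=147 R=17
Round 3 (k=33): L=17 R=171
Round 4 (k=20): L=171 R=114
Round 5 (k=38): L=114 R=88

Answer: 114 88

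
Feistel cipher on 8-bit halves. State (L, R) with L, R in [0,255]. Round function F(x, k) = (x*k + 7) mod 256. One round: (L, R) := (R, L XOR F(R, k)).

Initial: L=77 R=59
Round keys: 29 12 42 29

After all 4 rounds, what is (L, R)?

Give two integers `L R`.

Round 1 (k=29): L=59 R=251
Round 2 (k=12): L=251 R=240
Round 3 (k=42): L=240 R=156
Round 4 (k=29): L=156 R=67

Answer: 156 67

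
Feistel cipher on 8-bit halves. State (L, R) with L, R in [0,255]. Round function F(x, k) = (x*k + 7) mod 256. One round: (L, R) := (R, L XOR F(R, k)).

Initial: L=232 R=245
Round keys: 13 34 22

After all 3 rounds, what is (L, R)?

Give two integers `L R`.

Round 1 (k=13): L=245 R=144
Round 2 (k=34): L=144 R=210
Round 3 (k=22): L=210 R=131

Answer: 210 131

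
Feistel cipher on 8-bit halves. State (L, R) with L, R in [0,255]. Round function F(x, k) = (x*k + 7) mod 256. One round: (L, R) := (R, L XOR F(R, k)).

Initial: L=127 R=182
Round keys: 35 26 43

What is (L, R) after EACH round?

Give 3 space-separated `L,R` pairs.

Answer: 182,150 150,245 245,184

Derivation:
Round 1 (k=35): L=182 R=150
Round 2 (k=26): L=150 R=245
Round 3 (k=43): L=245 R=184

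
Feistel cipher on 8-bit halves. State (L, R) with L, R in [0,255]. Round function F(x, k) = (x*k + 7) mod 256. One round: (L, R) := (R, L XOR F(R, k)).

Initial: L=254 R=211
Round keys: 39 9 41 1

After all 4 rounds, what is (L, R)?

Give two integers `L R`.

Answer: 3 176

Derivation:
Round 1 (k=39): L=211 R=210
Round 2 (k=9): L=210 R=186
Round 3 (k=41): L=186 R=3
Round 4 (k=1): L=3 R=176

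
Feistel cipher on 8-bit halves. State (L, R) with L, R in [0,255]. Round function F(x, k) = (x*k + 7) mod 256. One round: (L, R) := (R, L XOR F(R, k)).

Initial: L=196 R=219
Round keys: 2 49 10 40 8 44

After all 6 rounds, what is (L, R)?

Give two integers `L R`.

Answer: 43 103

Derivation:
Round 1 (k=2): L=219 R=121
Round 2 (k=49): L=121 R=235
Round 3 (k=10): L=235 R=76
Round 4 (k=40): L=76 R=12
Round 5 (k=8): L=12 R=43
Round 6 (k=44): L=43 R=103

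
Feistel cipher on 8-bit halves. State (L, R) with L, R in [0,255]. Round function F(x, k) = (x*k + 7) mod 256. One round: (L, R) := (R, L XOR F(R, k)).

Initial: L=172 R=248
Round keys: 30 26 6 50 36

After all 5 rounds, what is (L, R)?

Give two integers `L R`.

Round 1 (k=30): L=248 R=187
Round 2 (k=26): L=187 R=253
Round 3 (k=6): L=253 R=78
Round 4 (k=50): L=78 R=190
Round 5 (k=36): L=190 R=241

Answer: 190 241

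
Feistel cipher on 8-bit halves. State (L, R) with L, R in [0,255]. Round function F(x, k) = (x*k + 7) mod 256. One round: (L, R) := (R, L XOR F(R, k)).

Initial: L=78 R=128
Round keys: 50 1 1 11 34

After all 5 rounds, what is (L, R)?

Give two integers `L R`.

Answer: 1 183

Derivation:
Round 1 (k=50): L=128 R=73
Round 2 (k=1): L=73 R=208
Round 3 (k=1): L=208 R=158
Round 4 (k=11): L=158 R=1
Round 5 (k=34): L=1 R=183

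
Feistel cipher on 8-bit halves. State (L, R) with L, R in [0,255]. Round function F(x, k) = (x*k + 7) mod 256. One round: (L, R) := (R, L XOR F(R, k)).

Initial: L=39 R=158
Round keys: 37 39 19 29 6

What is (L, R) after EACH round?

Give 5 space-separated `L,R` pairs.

Round 1 (k=37): L=158 R=250
Round 2 (k=39): L=250 R=131
Round 3 (k=19): L=131 R=58
Round 4 (k=29): L=58 R=26
Round 5 (k=6): L=26 R=153

Answer: 158,250 250,131 131,58 58,26 26,153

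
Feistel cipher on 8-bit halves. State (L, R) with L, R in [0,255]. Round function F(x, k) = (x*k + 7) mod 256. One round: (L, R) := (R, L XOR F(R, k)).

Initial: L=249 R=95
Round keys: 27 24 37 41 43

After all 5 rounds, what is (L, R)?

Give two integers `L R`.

Answer: 9 88

Derivation:
Round 1 (k=27): L=95 R=245
Round 2 (k=24): L=245 R=160
Round 3 (k=37): L=160 R=210
Round 4 (k=41): L=210 R=9
Round 5 (k=43): L=9 R=88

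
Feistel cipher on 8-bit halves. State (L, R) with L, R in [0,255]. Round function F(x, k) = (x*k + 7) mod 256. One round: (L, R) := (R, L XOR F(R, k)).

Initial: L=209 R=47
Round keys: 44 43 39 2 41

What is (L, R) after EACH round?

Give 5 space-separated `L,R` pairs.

Round 1 (k=44): L=47 R=202
Round 2 (k=43): L=202 R=218
Round 3 (k=39): L=218 R=247
Round 4 (k=2): L=247 R=47
Round 5 (k=41): L=47 R=121

Answer: 47,202 202,218 218,247 247,47 47,121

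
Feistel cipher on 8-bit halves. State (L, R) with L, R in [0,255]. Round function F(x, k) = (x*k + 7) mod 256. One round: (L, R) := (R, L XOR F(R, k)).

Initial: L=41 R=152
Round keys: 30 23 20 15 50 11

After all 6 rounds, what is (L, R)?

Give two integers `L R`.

Answer: 24 60

Derivation:
Round 1 (k=30): L=152 R=254
Round 2 (k=23): L=254 R=65
Round 3 (k=20): L=65 R=229
Round 4 (k=15): L=229 R=51
Round 5 (k=50): L=51 R=24
Round 6 (k=11): L=24 R=60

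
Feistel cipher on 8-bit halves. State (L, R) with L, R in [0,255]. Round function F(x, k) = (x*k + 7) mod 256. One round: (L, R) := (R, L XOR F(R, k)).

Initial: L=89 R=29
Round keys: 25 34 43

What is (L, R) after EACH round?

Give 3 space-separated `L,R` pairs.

Answer: 29,133 133,172 172,110

Derivation:
Round 1 (k=25): L=29 R=133
Round 2 (k=34): L=133 R=172
Round 3 (k=43): L=172 R=110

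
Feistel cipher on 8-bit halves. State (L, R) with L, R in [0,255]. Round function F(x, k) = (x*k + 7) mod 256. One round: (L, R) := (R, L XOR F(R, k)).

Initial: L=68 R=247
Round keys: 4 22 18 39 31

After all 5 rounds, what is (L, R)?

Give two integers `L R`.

Answer: 101 118

Derivation:
Round 1 (k=4): L=247 R=167
Round 2 (k=22): L=167 R=150
Round 3 (k=18): L=150 R=52
Round 4 (k=39): L=52 R=101
Round 5 (k=31): L=101 R=118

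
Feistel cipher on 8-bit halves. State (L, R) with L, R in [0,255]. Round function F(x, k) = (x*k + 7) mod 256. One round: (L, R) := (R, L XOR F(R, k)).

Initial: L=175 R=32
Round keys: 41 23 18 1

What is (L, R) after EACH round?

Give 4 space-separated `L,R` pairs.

Answer: 32,136 136,31 31,189 189,219

Derivation:
Round 1 (k=41): L=32 R=136
Round 2 (k=23): L=136 R=31
Round 3 (k=18): L=31 R=189
Round 4 (k=1): L=189 R=219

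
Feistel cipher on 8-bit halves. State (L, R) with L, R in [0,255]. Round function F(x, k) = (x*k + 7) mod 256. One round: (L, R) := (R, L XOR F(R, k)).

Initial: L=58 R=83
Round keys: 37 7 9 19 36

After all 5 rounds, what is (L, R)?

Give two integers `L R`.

Answer: 56 100

Derivation:
Round 1 (k=37): L=83 R=60
Round 2 (k=7): L=60 R=248
Round 3 (k=9): L=248 R=131
Round 4 (k=19): L=131 R=56
Round 5 (k=36): L=56 R=100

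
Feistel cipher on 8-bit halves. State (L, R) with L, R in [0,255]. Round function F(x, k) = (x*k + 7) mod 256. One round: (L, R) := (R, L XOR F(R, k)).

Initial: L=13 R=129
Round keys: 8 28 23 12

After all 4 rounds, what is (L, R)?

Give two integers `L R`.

Round 1 (k=8): L=129 R=2
Round 2 (k=28): L=2 R=190
Round 3 (k=23): L=190 R=27
Round 4 (k=12): L=27 R=245

Answer: 27 245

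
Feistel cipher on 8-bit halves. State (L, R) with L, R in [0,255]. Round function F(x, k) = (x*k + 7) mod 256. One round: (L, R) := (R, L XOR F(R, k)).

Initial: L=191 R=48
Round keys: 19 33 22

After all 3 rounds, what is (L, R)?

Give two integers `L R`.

Round 1 (k=19): L=48 R=40
Round 2 (k=33): L=40 R=31
Round 3 (k=22): L=31 R=153

Answer: 31 153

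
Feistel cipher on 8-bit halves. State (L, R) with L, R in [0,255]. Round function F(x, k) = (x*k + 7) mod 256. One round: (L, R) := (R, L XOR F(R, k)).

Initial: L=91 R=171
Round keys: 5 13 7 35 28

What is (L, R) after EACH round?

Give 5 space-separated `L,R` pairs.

Round 1 (k=5): L=171 R=5
Round 2 (k=13): L=5 R=227
Round 3 (k=7): L=227 R=57
Round 4 (k=35): L=57 R=49
Round 5 (k=28): L=49 R=90

Answer: 171,5 5,227 227,57 57,49 49,90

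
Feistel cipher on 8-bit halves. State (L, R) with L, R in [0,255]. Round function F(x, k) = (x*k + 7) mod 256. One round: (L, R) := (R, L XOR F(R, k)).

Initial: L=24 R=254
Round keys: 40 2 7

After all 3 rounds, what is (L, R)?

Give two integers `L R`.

Answer: 155 235

Derivation:
Round 1 (k=40): L=254 R=175
Round 2 (k=2): L=175 R=155
Round 3 (k=7): L=155 R=235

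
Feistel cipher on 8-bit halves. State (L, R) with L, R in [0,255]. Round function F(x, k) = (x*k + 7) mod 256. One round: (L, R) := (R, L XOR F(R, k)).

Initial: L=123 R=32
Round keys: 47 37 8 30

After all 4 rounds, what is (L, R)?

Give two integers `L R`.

Answer: 3 210

Derivation:
Round 1 (k=47): L=32 R=156
Round 2 (k=37): L=156 R=179
Round 3 (k=8): L=179 R=3
Round 4 (k=30): L=3 R=210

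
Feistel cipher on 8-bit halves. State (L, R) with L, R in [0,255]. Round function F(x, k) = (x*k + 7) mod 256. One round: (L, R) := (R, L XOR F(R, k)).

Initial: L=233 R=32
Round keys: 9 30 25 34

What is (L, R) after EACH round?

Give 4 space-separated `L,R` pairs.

Answer: 32,206 206,11 11,212 212,36

Derivation:
Round 1 (k=9): L=32 R=206
Round 2 (k=30): L=206 R=11
Round 3 (k=25): L=11 R=212
Round 4 (k=34): L=212 R=36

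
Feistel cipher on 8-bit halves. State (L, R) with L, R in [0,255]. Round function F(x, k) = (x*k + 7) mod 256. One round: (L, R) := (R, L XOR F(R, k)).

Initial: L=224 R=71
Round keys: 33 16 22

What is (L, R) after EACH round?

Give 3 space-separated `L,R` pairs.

Round 1 (k=33): L=71 R=206
Round 2 (k=16): L=206 R=160
Round 3 (k=22): L=160 R=9

Answer: 71,206 206,160 160,9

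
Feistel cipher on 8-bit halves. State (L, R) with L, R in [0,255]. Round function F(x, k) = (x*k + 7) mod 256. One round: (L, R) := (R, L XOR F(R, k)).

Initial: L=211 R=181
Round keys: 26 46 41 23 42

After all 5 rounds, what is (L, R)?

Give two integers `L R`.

Round 1 (k=26): L=181 R=186
Round 2 (k=46): L=186 R=198
Round 3 (k=41): L=198 R=7
Round 4 (k=23): L=7 R=110
Round 5 (k=42): L=110 R=20

Answer: 110 20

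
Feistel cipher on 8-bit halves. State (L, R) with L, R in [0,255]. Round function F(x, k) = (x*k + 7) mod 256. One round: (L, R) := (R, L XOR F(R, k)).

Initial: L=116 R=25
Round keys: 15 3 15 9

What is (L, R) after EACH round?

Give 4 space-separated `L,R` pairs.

Round 1 (k=15): L=25 R=10
Round 2 (k=3): L=10 R=60
Round 3 (k=15): L=60 R=129
Round 4 (k=9): L=129 R=172

Answer: 25,10 10,60 60,129 129,172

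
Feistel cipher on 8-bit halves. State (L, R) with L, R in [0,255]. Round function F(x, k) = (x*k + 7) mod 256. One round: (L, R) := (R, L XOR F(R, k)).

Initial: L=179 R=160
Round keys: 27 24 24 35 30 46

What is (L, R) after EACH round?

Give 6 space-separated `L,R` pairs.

Round 1 (k=27): L=160 R=84
Round 2 (k=24): L=84 R=71
Round 3 (k=24): L=71 R=251
Round 4 (k=35): L=251 R=31
Round 5 (k=30): L=31 R=82
Round 6 (k=46): L=82 R=220

Answer: 160,84 84,71 71,251 251,31 31,82 82,220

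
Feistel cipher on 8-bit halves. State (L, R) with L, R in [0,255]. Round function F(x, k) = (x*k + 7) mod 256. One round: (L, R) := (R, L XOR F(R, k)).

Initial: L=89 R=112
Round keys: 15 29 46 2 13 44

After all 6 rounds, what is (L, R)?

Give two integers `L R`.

Answer: 84 247

Derivation:
Round 1 (k=15): L=112 R=206
Round 2 (k=29): L=206 R=45
Round 3 (k=46): L=45 R=211
Round 4 (k=2): L=211 R=128
Round 5 (k=13): L=128 R=84
Round 6 (k=44): L=84 R=247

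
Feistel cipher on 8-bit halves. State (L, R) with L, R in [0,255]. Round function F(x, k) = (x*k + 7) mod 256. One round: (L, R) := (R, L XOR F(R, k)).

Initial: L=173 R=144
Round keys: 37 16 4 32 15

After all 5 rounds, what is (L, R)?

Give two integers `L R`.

Answer: 16 110

Derivation:
Round 1 (k=37): L=144 R=122
Round 2 (k=16): L=122 R=55
Round 3 (k=4): L=55 R=153
Round 4 (k=32): L=153 R=16
Round 5 (k=15): L=16 R=110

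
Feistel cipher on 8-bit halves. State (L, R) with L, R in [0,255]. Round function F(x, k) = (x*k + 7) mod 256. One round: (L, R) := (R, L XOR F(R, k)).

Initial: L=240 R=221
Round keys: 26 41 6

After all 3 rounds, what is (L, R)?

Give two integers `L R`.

Answer: 37 108

Derivation:
Round 1 (k=26): L=221 R=137
Round 2 (k=41): L=137 R=37
Round 3 (k=6): L=37 R=108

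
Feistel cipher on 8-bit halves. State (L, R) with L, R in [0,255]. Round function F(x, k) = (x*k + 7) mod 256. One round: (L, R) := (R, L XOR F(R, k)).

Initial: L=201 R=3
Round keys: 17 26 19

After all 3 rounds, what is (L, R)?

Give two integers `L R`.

Round 1 (k=17): L=3 R=243
Round 2 (k=26): L=243 R=182
Round 3 (k=19): L=182 R=122

Answer: 182 122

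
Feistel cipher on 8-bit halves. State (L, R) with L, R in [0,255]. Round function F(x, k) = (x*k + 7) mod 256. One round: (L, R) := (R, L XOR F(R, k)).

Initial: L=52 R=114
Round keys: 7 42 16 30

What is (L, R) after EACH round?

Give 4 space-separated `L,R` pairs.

Round 1 (k=7): L=114 R=17
Round 2 (k=42): L=17 R=163
Round 3 (k=16): L=163 R=38
Round 4 (k=30): L=38 R=216

Answer: 114,17 17,163 163,38 38,216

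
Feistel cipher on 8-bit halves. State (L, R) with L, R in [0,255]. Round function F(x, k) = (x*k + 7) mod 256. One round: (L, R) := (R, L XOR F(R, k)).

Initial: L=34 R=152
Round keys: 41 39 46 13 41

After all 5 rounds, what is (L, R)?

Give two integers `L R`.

Round 1 (k=41): L=152 R=125
Round 2 (k=39): L=125 R=138
Round 3 (k=46): L=138 R=174
Round 4 (k=13): L=174 R=87
Round 5 (k=41): L=87 R=88

Answer: 87 88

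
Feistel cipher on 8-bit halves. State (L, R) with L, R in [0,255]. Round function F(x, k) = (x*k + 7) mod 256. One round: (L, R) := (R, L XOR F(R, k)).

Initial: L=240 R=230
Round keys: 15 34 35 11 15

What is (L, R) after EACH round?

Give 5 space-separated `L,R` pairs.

Round 1 (k=15): L=230 R=113
Round 2 (k=34): L=113 R=239
Round 3 (k=35): L=239 R=197
Round 4 (k=11): L=197 R=145
Round 5 (k=15): L=145 R=67

Answer: 230,113 113,239 239,197 197,145 145,67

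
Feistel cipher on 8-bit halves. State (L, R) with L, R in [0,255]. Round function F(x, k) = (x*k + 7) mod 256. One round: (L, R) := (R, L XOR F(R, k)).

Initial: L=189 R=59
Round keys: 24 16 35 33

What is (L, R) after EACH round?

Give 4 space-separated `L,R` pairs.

Answer: 59,50 50,28 28,233 233,12

Derivation:
Round 1 (k=24): L=59 R=50
Round 2 (k=16): L=50 R=28
Round 3 (k=35): L=28 R=233
Round 4 (k=33): L=233 R=12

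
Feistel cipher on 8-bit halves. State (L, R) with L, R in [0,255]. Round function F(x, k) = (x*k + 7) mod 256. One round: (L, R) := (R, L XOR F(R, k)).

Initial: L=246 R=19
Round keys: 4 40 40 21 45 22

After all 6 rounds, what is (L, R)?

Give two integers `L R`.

Answer: 50 126

Derivation:
Round 1 (k=4): L=19 R=165
Round 2 (k=40): L=165 R=220
Round 3 (k=40): L=220 R=194
Round 4 (k=21): L=194 R=45
Round 5 (k=45): L=45 R=50
Round 6 (k=22): L=50 R=126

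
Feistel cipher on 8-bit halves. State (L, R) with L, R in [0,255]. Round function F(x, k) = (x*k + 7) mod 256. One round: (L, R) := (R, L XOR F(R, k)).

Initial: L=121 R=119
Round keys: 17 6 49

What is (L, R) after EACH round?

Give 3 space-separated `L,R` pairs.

Answer: 119,151 151,230 230,154

Derivation:
Round 1 (k=17): L=119 R=151
Round 2 (k=6): L=151 R=230
Round 3 (k=49): L=230 R=154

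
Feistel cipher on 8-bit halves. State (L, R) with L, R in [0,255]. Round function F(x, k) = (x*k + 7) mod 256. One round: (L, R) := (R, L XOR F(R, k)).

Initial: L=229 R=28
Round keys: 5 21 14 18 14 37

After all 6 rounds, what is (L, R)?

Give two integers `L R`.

Answer: 236 23

Derivation:
Round 1 (k=5): L=28 R=118
Round 2 (k=21): L=118 R=169
Round 3 (k=14): L=169 R=51
Round 4 (k=18): L=51 R=52
Round 5 (k=14): L=52 R=236
Round 6 (k=37): L=236 R=23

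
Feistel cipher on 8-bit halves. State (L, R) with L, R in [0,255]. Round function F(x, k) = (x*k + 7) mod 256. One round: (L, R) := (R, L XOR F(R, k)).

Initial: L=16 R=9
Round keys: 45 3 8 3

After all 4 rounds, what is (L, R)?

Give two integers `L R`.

Round 1 (k=45): L=9 R=140
Round 2 (k=3): L=140 R=162
Round 3 (k=8): L=162 R=155
Round 4 (k=3): L=155 R=122

Answer: 155 122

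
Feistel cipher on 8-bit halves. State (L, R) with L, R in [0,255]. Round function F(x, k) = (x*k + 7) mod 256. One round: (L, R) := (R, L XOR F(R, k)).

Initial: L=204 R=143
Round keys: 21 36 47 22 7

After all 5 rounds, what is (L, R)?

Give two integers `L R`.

Answer: 93 11

Derivation:
Round 1 (k=21): L=143 R=14
Round 2 (k=36): L=14 R=112
Round 3 (k=47): L=112 R=153
Round 4 (k=22): L=153 R=93
Round 5 (k=7): L=93 R=11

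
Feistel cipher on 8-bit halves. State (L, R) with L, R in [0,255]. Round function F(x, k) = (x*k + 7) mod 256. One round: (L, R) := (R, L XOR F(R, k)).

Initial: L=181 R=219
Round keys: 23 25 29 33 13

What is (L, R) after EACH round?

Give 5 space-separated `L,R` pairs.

Round 1 (k=23): L=219 R=1
Round 2 (k=25): L=1 R=251
Round 3 (k=29): L=251 R=119
Round 4 (k=33): L=119 R=165
Round 5 (k=13): L=165 R=31

Answer: 219,1 1,251 251,119 119,165 165,31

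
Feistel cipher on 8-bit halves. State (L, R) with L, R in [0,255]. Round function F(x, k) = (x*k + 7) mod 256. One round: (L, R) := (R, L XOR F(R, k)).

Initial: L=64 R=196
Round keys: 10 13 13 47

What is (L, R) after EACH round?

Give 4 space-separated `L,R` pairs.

Round 1 (k=10): L=196 R=239
Round 2 (k=13): L=239 R=238
Round 3 (k=13): L=238 R=242
Round 4 (k=47): L=242 R=155

Answer: 196,239 239,238 238,242 242,155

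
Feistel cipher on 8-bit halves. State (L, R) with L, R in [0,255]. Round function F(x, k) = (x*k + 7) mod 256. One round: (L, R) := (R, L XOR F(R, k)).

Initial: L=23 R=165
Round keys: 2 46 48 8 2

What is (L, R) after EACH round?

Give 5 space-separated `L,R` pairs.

Answer: 165,70 70,62 62,225 225,49 49,136

Derivation:
Round 1 (k=2): L=165 R=70
Round 2 (k=46): L=70 R=62
Round 3 (k=48): L=62 R=225
Round 4 (k=8): L=225 R=49
Round 5 (k=2): L=49 R=136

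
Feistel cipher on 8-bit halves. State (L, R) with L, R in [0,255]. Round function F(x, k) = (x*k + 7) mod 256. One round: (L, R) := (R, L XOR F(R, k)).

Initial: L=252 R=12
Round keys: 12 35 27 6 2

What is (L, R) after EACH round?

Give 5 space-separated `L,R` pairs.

Round 1 (k=12): L=12 R=107
Round 2 (k=35): L=107 R=164
Round 3 (k=27): L=164 R=56
Round 4 (k=6): L=56 R=243
Round 5 (k=2): L=243 R=213

Answer: 12,107 107,164 164,56 56,243 243,213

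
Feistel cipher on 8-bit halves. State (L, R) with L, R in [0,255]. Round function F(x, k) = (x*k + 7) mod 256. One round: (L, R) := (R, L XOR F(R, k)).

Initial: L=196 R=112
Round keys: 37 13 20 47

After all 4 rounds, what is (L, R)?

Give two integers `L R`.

Answer: 108 245

Derivation:
Round 1 (k=37): L=112 R=243
Round 2 (k=13): L=243 R=46
Round 3 (k=20): L=46 R=108
Round 4 (k=47): L=108 R=245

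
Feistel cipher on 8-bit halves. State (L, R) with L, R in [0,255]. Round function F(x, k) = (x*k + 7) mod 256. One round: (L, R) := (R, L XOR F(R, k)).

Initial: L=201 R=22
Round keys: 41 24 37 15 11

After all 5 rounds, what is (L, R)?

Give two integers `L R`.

Round 1 (k=41): L=22 R=68
Round 2 (k=24): L=68 R=113
Round 3 (k=37): L=113 R=24
Round 4 (k=15): L=24 R=30
Round 5 (k=11): L=30 R=73

Answer: 30 73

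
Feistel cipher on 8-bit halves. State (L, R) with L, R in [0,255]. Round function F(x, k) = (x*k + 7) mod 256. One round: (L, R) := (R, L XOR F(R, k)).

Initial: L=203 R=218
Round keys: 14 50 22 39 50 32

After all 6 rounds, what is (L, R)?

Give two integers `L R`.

Answer: 200 152

Derivation:
Round 1 (k=14): L=218 R=56
Round 2 (k=50): L=56 R=45
Round 3 (k=22): L=45 R=221
Round 4 (k=39): L=221 R=159
Round 5 (k=50): L=159 R=200
Round 6 (k=32): L=200 R=152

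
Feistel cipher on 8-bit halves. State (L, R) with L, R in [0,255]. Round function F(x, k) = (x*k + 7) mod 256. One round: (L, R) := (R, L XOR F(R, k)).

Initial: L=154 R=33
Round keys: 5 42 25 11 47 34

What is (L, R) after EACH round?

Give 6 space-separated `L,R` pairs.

Answer: 33,54 54,194 194,207 207,46 46,182 182,29

Derivation:
Round 1 (k=5): L=33 R=54
Round 2 (k=42): L=54 R=194
Round 3 (k=25): L=194 R=207
Round 4 (k=11): L=207 R=46
Round 5 (k=47): L=46 R=182
Round 6 (k=34): L=182 R=29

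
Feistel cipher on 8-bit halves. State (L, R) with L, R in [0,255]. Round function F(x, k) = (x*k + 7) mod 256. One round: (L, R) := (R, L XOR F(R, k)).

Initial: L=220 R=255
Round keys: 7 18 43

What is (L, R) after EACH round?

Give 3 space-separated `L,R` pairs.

Answer: 255,220 220,128 128,91

Derivation:
Round 1 (k=7): L=255 R=220
Round 2 (k=18): L=220 R=128
Round 3 (k=43): L=128 R=91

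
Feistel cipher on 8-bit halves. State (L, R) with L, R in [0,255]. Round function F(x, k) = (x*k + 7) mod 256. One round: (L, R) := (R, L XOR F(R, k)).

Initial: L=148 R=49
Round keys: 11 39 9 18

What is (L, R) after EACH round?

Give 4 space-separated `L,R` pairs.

Round 1 (k=11): L=49 R=182
Round 2 (k=39): L=182 R=240
Round 3 (k=9): L=240 R=193
Round 4 (k=18): L=193 R=105

Answer: 49,182 182,240 240,193 193,105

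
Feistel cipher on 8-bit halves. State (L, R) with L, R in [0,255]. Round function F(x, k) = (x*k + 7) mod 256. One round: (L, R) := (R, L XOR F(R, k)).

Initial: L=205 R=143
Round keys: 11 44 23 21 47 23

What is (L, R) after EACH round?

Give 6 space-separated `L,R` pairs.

Round 1 (k=11): L=143 R=225
Round 2 (k=44): L=225 R=60
Round 3 (k=23): L=60 R=138
Round 4 (k=21): L=138 R=101
Round 5 (k=47): L=101 R=24
Round 6 (k=23): L=24 R=74

Answer: 143,225 225,60 60,138 138,101 101,24 24,74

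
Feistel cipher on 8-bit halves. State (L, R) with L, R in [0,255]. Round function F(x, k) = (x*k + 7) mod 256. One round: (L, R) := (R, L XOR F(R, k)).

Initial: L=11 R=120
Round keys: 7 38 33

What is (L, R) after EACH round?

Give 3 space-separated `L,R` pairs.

Answer: 120,68 68,103 103,10

Derivation:
Round 1 (k=7): L=120 R=68
Round 2 (k=38): L=68 R=103
Round 3 (k=33): L=103 R=10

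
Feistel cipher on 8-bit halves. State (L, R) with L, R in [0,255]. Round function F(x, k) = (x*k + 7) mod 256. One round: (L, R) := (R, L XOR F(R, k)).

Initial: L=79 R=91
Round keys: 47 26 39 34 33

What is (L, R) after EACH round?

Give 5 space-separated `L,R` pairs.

Answer: 91,243 243,238 238,186 186,85 85,70

Derivation:
Round 1 (k=47): L=91 R=243
Round 2 (k=26): L=243 R=238
Round 3 (k=39): L=238 R=186
Round 4 (k=34): L=186 R=85
Round 5 (k=33): L=85 R=70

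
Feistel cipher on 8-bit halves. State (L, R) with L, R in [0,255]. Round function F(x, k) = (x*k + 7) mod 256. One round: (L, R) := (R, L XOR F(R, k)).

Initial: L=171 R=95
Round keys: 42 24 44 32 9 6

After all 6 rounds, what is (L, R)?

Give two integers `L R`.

Round 1 (k=42): L=95 R=54
Round 2 (k=24): L=54 R=72
Round 3 (k=44): L=72 R=81
Round 4 (k=32): L=81 R=111
Round 5 (k=9): L=111 R=191
Round 6 (k=6): L=191 R=238

Answer: 191 238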